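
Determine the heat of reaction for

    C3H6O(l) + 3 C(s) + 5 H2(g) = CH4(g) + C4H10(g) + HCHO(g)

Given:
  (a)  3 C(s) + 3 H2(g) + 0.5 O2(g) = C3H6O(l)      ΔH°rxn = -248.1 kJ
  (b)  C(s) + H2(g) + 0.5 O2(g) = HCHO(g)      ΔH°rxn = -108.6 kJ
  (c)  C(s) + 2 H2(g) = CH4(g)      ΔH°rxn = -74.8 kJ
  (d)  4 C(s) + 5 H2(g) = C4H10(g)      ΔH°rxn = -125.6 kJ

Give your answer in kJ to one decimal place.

(a) reversed (C3H6O(l) must end up as a reactant): +248.1 kJ
(b) as written (HCHO(g) already on the product side): -108.6 kJ
(c) as written (CH4(g) already on the product side): -74.8 kJ
(d) as written (C4H10(g) already on the product side): -125.6 kJ
Summing the manipulated equations, ΔH°rxn = (-1)·(-248.1) + (1)·(-108.6) + (1)·(-74.8) + (1)·(-125.6) = -60.9 kJ

ΔH°rxn = -60.9 kJ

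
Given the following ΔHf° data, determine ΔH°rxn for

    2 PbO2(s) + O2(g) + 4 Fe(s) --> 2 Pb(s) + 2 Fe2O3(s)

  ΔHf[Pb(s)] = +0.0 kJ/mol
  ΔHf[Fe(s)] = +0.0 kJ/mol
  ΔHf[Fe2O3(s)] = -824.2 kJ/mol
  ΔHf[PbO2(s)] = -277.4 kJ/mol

Products: 2·(+0.0) + 2·(-824.2) = -1648.4
Reactants: 2·(-277.4) + 1·(+0.0) + 4·(+0.0) = -554.8
ΔH°rxn = (-1648.4) − (-554.8) = -1093.6 kJ/mol

ΔH°rxn = -1093.6 kJ/mol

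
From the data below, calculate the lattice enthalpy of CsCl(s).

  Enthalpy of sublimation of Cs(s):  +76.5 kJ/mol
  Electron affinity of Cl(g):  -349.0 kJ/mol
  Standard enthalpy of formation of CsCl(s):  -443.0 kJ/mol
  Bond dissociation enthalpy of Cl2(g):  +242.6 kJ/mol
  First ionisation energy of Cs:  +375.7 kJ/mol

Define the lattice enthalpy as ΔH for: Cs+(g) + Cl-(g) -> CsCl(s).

ΔHf° = 1·ΔHsub + 1·(ΣIE) + 1/2·D(Cl2) + 1·EA + U
-443.0 = 1·(+76.5) + 1·(+375.7) + 1/2·(+242.6) + 1·(-349.0) + U
U = -443.0 − (+224.5) = -667.5 kJ/mol

U = -667.5 kJ/mol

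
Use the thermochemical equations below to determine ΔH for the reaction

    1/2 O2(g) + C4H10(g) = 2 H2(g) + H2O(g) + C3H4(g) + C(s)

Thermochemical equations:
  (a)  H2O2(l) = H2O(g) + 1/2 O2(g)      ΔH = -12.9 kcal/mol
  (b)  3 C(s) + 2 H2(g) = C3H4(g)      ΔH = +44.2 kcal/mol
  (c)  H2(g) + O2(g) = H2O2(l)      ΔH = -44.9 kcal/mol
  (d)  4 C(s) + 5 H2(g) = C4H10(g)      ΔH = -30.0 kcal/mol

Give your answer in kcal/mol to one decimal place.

(a) as written: -12.9 kcal/mol
(b) as written: +44.2 kcal/mol
(c) as written: -44.9 kcal/mol
(d) reversed: +30.0 kcal/mol
Since enthalpy is a state function, ΔH = (-12.9) + (+44.2) + (-44.9) + (+30.0) = 16.4 kcal/mol

ΔH = 16.4 kcal/mol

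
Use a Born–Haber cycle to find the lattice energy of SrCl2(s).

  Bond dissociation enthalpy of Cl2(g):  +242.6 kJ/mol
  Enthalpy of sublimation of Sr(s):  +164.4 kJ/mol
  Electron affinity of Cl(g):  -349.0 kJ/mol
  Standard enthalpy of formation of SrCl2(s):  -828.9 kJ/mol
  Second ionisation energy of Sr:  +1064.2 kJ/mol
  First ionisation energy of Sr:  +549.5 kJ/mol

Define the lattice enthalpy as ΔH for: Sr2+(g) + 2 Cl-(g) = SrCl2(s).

U = -2151.6 kJ/mol

ΔHf° = 1·ΔHsub + 1·(ΣIE) + 1·D(Cl2) + 2·EA + U
-828.9 = 1·(+164.4) + 1·(+1613.7) + 1·(+242.6) + 2·(-349.0) + U
U = -828.9 − (+1322.7) = -2151.6 kJ/mol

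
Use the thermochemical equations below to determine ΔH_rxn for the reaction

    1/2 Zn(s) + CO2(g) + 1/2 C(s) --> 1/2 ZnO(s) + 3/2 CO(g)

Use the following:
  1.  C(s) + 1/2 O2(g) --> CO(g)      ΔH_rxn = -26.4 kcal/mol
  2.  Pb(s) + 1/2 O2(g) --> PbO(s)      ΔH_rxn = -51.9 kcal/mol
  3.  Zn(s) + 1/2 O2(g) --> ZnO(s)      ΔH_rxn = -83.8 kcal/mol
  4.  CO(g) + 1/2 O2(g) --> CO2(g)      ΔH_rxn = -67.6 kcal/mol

eq. 1 × 1/2 (scale by 1/2 for the 1/2 C(s)): (1/2)·(-26.4) = -13.2 kcal/mol
eq. 2: not needed (PbO(s) appears nowhere else).
eq. 3 × 1/2 (scale by 1/2 for the 1/2 ZnO(s)): (1/2)·(-83.8) = -41.9 kcal/mol
eq. 4 reversed (reverse to put CO2(g) on the reactant side): +67.6 kcal/mol
ΔH_rxn = (-13.2) + (-41.9) + (+67.6) = 12.5 kcal/mol

ΔH_rxn = 12.5 kcal/mol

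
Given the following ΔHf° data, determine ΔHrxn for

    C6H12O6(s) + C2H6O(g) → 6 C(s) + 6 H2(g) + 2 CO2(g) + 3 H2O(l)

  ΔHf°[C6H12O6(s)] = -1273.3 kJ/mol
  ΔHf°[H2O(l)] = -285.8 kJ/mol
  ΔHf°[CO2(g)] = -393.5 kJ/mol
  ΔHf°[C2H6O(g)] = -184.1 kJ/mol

Products: 6·(+0.0) + 6·(+0.0) + 2·(-393.5) + 3·(-285.8) = -1644.4
Reactants: 1·(-1273.3) + 1·(-184.1) = -1457.4
ΔHrxn = (-1644.4) − (-1457.4) = -187.0 kJ/mol

ΔHrxn = -187.0 kJ/mol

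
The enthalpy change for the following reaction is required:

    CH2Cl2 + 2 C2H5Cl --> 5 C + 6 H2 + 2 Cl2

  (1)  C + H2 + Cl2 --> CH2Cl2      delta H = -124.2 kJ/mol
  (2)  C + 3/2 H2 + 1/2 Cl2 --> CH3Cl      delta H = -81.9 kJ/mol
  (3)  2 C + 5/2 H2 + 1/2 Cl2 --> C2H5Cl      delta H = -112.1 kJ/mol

delta H = 348.4 kJ/mol

(1) reversed (CH2Cl2 must end up as a reactant): +124.2 kJ/mol
(2): not needed (CH3Cl appears nowhere else).
(3) reversed and × 2 (reverse to put C2H5Cl on the reactant side; ×2 to match 2 C2H5Cl in the target): (-2)·(-112.1) = +224.2 kJ/mol
delta H = (-1)·(-124.2) + (-2)·(-112.1) = 348.4 kJ/mol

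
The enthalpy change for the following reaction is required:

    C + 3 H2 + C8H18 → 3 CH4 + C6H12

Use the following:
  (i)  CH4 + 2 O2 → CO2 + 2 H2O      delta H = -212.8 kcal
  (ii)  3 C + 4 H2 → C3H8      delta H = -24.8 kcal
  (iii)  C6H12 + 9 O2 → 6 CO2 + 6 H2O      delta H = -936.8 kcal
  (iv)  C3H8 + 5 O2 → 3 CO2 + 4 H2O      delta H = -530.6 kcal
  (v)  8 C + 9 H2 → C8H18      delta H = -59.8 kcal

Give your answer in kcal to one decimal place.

(i) reversed and × 3: (-3)·(-212.8) = +638.4 kcal
(ii) × 3: (3)·(-24.8) = -74.4 kcal
(iii) reversed: +936.8 kcal
(iv) × 3: (3)·(-530.6) = -1591.8 kcal
(v) reversed: +59.8 kcal
delta H = (-3)·(-212.8) + (3)·(-24.8) + (-1)·(-936.8) + (3)·(-530.6) + (-1)·(-59.8) = -31.2 kcal

delta H = -31.2 kcal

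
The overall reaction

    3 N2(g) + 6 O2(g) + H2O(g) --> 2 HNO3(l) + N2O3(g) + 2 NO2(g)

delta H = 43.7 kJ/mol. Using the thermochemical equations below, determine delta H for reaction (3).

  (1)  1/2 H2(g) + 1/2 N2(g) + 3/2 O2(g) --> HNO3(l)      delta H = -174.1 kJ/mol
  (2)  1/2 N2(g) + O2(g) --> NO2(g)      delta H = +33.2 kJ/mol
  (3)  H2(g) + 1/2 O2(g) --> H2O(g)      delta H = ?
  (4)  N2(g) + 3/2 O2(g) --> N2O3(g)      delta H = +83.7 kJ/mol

delta H = -241.8 kJ/mol

(1) × 2 (scale by 2 for the 2 HNO3(l)): (2)·(-174.1) = -348.2 kJ/mol
(2) × 2 (×2 to match 2 NO2(g) in the target): (2)·(+33.2) = +66.4 kJ/mol
(3) reversed (H2O(g) must end up as a reactant): contributes −x
(4) as written (N2O3(g) already on the product side): +83.7 kJ/mol
+43.7 = (-348.2) + (+66.4) + (+83.7) − x
x = (+43.7 − (-198.1)) / (-1) = -241.8 kJ/mol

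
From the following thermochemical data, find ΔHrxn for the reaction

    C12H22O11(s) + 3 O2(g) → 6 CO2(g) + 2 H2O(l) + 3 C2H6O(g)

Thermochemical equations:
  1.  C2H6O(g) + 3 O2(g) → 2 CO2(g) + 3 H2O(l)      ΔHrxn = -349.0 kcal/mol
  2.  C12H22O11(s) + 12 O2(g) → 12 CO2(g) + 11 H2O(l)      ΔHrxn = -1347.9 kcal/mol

eq. 1 reversed and × 3: (-3)·(-349.0) = +1047.0 kcal/mol
eq. 2 as written: -1347.9 kcal/mol
Summing the manipulated equations, ΔHrxn = (-3)·(-349.0) + (1)·(-1347.9) = -300.9 kcal/mol

ΔHrxn = -300.9 kcal/mol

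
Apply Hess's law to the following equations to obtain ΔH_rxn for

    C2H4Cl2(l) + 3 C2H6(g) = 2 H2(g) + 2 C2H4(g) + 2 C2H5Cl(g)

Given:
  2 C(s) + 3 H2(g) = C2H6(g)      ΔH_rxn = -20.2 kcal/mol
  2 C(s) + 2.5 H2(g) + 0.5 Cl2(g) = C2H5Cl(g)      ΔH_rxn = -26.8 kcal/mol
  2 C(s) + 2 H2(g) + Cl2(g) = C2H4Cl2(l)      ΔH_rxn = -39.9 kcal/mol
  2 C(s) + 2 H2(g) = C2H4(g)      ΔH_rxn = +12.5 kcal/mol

ΔH_rxn = 71.9 kcal/mol

equation 1 reversed and × 3 (reverse to put C2H6(g) on the reactant side; ×3 to match 3 C2H6(g) in the target): (-3)·(-20.2) = +60.6 kcal/mol
equation 2 × 2 (×2 to match 2 C2H5Cl(g) in the target): (2)·(-26.8) = -53.6 kcal/mol
equation 3 reversed (C2H4Cl2(l) must end up as a reactant): +39.9 kcal/mol
equation 4 × 2 (×2 to match 2 C2H4(g) in the target): (2)·(+12.5) = +25.0 kcal/mol
Since enthalpy is a state function, ΔH_rxn = (-3)·(-20.2) + (2)·(-26.8) + (-1)·(-39.9) + (2)·(+12.5) = 71.9 kcal/mol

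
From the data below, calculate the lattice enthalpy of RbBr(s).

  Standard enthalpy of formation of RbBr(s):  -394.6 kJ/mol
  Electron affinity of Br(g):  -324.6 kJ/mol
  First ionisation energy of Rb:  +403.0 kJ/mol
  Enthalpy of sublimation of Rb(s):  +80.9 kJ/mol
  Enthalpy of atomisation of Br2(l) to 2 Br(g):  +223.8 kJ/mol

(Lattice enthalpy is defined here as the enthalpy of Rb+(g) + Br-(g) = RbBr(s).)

U = -665.8 kJ/mol

ΔHf° = 1·ΔHsub + 1·(ΣIE) + 1/2·D(Br2) + 1·EA + U
-394.6 = 1·(+80.9) + 1·(+403.0) + 1/2·(+223.8) + 1·(-324.6) + U
U = -394.6 − (+271.2) = -665.8 kJ/mol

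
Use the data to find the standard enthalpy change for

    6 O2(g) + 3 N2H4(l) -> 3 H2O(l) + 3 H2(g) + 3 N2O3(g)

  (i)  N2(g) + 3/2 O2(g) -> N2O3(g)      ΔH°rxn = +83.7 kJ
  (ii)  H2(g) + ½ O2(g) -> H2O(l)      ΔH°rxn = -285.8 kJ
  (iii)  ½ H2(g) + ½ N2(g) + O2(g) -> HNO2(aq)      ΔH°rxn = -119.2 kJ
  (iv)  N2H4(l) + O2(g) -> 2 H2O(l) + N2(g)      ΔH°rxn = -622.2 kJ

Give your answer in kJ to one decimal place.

(i) × 3 (×3 to match 3 N2O3(g) in the target): (3)·(+83.7) = +251.1 kJ
(ii) reversed and × 3: (-3)·(-285.8) = +857.4 kJ
(iii): not needed (HNO2(aq) appears nowhere else).
(iv) × 3 (×3 to match 3 N2H4(l) in the target): (3)·(-622.2) = -1866.6 kJ
ΔH°rxn = (+251.1) + (+857.4) + (-1866.6) = -758.1 kJ

ΔH°rxn = -758.1 kJ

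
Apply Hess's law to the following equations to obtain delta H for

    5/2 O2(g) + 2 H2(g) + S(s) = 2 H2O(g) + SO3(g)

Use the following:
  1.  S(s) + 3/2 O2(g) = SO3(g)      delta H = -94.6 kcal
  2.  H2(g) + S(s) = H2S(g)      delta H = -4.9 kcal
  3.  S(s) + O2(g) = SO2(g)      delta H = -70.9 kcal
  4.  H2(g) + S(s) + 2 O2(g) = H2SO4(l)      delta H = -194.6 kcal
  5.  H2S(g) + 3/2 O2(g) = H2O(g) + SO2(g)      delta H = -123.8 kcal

eq. 1 as written: -94.6 kcal
eq. 2 × 2: (2)·(-4.9) = -9.8 kcal
eq. 3 reversed and × 2: (-2)·(-70.9) = +141.8 kcal
eq. 4: not needed.
eq. 5 × 2: (2)·(-123.8) = -247.6 kcal
By Hess's law, delta H = (-94.6) + (-9.8) + (+141.8) + (-247.6) = -210.2 kcal

delta H = -210.2 kcal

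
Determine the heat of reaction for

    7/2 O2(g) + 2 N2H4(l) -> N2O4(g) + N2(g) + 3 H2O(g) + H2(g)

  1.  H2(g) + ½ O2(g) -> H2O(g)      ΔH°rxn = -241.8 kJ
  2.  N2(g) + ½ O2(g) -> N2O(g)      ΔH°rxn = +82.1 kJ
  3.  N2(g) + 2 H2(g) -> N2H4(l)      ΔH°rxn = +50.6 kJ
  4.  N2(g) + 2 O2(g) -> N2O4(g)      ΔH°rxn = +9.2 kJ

ΔH°rxn = -817.4 kJ

eq. 1 × 3: (3)·(-241.8) = -725.4 kJ
eq. 2: not needed.
eq. 3 reversed and × 2: (-2)·(+50.6) = -101.2 kJ
eq. 4 as written: +9.2 kJ
ΔH°rxn = (-725.4) + (-101.2) + (+9.2) = -817.4 kJ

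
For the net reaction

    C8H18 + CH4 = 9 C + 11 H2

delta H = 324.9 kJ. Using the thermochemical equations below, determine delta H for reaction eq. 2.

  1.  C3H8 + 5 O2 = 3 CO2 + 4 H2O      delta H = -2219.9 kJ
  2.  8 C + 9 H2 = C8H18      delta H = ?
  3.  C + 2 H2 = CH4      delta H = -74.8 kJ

eq. 1: not needed (H2O appears nowhere else).
eq. 2 reversed (C8H18 must end up as a reactant): contributes −x
eq. 3 reversed (CH4 must end up as a reactant): +74.8 kJ
+324.9 = (+74.8) − x
x = (+324.9 − (+74.8)) / (-1) = -250.1 kJ

delta H = -250.1 kJ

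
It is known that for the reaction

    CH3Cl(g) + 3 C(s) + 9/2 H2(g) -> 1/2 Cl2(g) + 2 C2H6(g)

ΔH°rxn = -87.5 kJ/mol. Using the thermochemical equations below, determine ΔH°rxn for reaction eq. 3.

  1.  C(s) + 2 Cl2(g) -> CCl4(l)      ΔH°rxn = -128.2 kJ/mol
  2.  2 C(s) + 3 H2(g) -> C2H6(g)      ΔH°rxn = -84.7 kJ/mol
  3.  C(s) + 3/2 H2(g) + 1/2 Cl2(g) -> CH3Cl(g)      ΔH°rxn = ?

ΔH°rxn = -81.9 kJ/mol

eq. 1: not needed.
eq. 2 × 2: (2)·(-84.7) = -169.4 kJ/mol
eq. 3 reversed: contributes −x
-87.5 = (-169.4) − x
x = (-87.5 − (-169.4)) / (-1) = -81.9 kJ/mol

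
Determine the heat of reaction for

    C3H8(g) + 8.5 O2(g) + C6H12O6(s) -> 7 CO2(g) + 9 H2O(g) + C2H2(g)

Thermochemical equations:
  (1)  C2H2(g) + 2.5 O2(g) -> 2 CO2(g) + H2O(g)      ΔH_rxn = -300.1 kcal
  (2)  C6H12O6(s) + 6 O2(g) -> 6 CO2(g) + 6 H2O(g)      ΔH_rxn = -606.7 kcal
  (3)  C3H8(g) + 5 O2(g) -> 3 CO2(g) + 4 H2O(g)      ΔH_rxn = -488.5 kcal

ΔH_rxn = -795.1 kcal

(1) reversed (reverse to put C2H2(g) on the product side): +300.1 kcal
(2) as written (C6H12O6(s) already on the reactant side): -606.7 kcal
(3) as written (C3H8(g) already on the reactant side): -488.5 kcal
ΔH_rxn = (-1)·(-300.1) + (1)·(-606.7) + (1)·(-488.5) = -795.1 kcal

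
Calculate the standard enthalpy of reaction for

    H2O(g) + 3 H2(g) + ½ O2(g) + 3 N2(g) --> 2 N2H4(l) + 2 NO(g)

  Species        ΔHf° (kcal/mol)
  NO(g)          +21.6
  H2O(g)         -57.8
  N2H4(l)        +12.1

Products: 2·(+12.1) + 2·(+21.6) = +67.4
Reactants: 1·(-57.8) + 3·(+0.0) + 1/2·(+0.0) + 3·(+0.0) = -57.8
ΔH_rxn = (+67.4) − (-57.8) = 125.2 kcal/mol

ΔH_rxn = 125.2 kcal/mol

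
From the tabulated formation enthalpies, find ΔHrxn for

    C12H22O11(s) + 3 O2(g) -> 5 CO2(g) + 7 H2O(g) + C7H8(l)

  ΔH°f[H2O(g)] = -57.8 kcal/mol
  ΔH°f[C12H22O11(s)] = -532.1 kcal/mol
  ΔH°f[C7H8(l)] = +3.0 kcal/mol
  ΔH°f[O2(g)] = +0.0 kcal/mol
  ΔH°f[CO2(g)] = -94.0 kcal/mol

ΔH°rxn = Σ nΔHf°(products) − Σ nΔHf°(reactants).
Products: 5·(-94.0) + 7·(-57.8) + 1·(+3.0) = -871.6
Reactants: 1·(-532.1) + 3·(+0.0) = -532.1
ΔHrxn = (-871.6) − (-532.1) = -339.5 kcal/mol

ΔHrxn = -339.5 kcal/mol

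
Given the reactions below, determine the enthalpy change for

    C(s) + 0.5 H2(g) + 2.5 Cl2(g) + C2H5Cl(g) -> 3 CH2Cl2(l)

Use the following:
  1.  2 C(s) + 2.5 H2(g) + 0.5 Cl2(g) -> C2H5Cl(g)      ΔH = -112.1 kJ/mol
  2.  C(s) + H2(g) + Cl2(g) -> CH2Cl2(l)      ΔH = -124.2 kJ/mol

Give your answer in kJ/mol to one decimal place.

ΔH = -260.5 kJ/mol

eq. 1 reversed (reverse to put C2H5Cl(g) on the reactant side): +112.1 kJ/mol
eq. 2 × 3 (scale by 3 for the 3 CH2Cl2(l)): (3)·(-124.2) = -372.6 kJ/mol
By Hess's law, ΔH = (-1)·(-112.1) + (3)·(-124.2) = -260.5 kJ/mol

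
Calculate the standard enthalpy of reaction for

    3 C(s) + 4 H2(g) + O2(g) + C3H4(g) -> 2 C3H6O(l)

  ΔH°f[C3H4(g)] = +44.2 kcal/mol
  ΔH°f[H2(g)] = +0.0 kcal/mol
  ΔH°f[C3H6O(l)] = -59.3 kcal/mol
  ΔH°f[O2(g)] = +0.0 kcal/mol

ΔH°rxn = Σ nΔHf°(products) − Σ nΔHf°(reactants).
Products: 2·(-59.3) = -118.6
Reactants: 3·(+0.0) + 4·(+0.0) + 1·(+0.0) + 1·(+44.2) = +44.2
ΔH° = (-118.6) − (+44.2) = -162.8 kcal/mol

ΔH° = -162.8 kcal/mol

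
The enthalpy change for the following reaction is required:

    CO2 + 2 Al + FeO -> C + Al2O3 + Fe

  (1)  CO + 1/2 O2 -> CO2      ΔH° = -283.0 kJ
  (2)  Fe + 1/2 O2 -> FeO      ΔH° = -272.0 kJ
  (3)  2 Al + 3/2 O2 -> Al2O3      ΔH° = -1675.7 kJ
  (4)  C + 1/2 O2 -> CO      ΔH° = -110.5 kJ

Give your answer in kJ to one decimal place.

(1) reversed (CO2 must end up as a reactant): +283.0 kJ
(2) reversed (reverse to put FeO on the reactant side): +272.0 kJ
(3) as written (Al2O3 already on the product side): -1675.7 kJ
(4) reversed (reverse to put C on the product side): +110.5 kJ
ΔH° = (+283.0) + (+272.0) + (-1675.7) + (+110.5) = -1010.2 kJ

ΔH° = -1010.2 kJ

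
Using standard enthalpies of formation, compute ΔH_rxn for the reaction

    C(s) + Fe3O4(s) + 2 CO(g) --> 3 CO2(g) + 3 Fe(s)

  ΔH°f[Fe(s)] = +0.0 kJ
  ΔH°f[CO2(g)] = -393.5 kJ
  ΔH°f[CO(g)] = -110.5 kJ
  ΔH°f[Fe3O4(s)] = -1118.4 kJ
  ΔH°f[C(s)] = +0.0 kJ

ΔH_rxn = 158.9 kJ

Products: 3·(-393.5) + 3·(+0.0) = -1180.5
Reactants: 1·(+0.0) + 1·(-1118.4) + 2·(-110.5) = -1339.4
ΔH_rxn = (-1180.5) − (-1339.4) = 158.9 kJ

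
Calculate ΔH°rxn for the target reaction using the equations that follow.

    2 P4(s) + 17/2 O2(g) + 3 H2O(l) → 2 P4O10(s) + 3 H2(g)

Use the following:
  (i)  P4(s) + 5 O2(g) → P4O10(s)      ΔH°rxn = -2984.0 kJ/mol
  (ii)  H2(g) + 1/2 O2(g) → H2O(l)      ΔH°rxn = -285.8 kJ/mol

ΔH°rxn = -5110.6 kJ/mol

(i) × 2 (scale by 2 for the 2 P4O10(s)): (2)·(-2984.0) = -5968.0 kJ/mol
(ii) reversed and × 3 (H2O(l) must end up as a reactant; ×3 to match 3 H2O(l) in the target): (-3)·(-285.8) = +857.4 kJ/mol
ΔH°rxn = (-5968.0) + (+857.4) = -5110.6 kJ/mol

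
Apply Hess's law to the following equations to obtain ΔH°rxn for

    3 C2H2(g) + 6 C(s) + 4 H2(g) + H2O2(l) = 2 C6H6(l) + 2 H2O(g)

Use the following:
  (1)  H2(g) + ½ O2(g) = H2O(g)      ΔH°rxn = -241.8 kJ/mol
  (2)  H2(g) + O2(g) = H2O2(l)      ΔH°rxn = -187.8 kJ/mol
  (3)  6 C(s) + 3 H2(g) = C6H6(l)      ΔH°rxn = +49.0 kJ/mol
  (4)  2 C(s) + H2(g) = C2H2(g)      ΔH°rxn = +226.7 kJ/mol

(1) × 2: (2)·(-241.8) = -483.6 kJ/mol
(2) reversed: +187.8 kJ/mol
(3) × 2: (2)·(+49.0) = +98.0 kJ/mol
(4) reversed and × 3: (-3)·(+226.7) = -680.1 kJ/mol
ΔH°rxn = (-483.6) + (+187.8) + (+98.0) + (-680.1) = -877.9 kJ/mol

ΔH°rxn = -877.9 kJ/mol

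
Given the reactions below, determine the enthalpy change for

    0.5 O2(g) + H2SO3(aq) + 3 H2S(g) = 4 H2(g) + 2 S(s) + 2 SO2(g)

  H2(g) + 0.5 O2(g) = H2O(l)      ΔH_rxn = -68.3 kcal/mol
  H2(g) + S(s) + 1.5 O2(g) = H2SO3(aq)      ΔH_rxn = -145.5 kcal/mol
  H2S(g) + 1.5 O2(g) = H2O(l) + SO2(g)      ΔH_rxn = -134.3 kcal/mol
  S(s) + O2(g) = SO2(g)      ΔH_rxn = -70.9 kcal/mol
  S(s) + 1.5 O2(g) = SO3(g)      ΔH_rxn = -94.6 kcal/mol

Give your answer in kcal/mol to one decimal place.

equation 1 reversed and × 3: (-3)·(-68.3) = +204.9 kcal/mol
equation 2 reversed: +145.5 kcal/mol
equation 3 × 3: (3)·(-134.3) = -402.9 kcal/mol
equation 4 reversed: +70.9 kcal/mol
equation 5: not needed.
ΔH_rxn = (-3)·(-68.3) + (-1)·(-145.5) + (3)·(-134.3) + (-1)·(-70.9) = 18.4 kcal/mol

ΔH_rxn = 18.4 kcal/mol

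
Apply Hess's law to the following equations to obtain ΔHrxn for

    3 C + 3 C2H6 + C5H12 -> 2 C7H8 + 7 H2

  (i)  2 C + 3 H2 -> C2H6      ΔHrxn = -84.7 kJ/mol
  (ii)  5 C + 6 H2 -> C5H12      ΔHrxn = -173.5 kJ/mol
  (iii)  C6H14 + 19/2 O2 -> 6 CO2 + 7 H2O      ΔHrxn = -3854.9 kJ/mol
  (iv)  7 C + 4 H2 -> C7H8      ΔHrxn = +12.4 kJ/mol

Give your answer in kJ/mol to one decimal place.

ΔHrxn = 452.4 kJ/mol

(i) reversed and × 3 (C2H6 must end up as a reactant; ×3 to match 3 C2H6 in the target): (-3)·(-84.7) = +254.1 kJ/mol
(ii) reversed (reverse to put C5H12 on the reactant side): +173.5 kJ/mol
(iii): not needed (H2O appears nowhere else).
(iv) × 2 (×2 to match 2 C7H8 in the target): (2)·(+12.4) = +24.8 kJ/mol
Summing the manipulated equations, ΔHrxn = (+254.1) + (+173.5) + (+24.8) = 452.4 kJ/mol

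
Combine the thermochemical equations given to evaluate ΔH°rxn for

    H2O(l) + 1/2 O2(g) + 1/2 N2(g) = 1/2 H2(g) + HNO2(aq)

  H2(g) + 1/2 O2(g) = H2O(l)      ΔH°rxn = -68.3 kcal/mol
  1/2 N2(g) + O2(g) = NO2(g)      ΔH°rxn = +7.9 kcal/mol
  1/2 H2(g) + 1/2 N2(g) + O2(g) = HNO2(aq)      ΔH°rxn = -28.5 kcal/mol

equation 1 reversed: +68.3 kcal/mol
equation 2: not needed.
equation 3 as written: -28.5 kcal/mol
ΔH°rxn = (-1)·(-68.3) + (1)·(-28.5) = 39.8 kcal/mol

ΔH°rxn = 39.8 kcal/mol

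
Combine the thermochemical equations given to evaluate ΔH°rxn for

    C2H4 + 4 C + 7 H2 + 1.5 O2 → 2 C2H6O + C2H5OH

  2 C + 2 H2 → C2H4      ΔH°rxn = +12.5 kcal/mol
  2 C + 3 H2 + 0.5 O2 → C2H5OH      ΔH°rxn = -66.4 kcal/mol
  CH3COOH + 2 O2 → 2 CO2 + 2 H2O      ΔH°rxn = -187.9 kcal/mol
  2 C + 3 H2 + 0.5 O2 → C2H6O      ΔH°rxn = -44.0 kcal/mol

equation 1 reversed: -12.5 kcal/mol
equation 2 as written: -66.4 kcal/mol
equation 3: not needed.
equation 4 × 2: (2)·(-44.0) = -88.0 kcal/mol
ΔH°rxn = (-1)·(+12.5) + (1)·(-66.4) + (2)·(-44.0) = -166.9 kcal/mol

ΔH°rxn = -166.9 kcal/mol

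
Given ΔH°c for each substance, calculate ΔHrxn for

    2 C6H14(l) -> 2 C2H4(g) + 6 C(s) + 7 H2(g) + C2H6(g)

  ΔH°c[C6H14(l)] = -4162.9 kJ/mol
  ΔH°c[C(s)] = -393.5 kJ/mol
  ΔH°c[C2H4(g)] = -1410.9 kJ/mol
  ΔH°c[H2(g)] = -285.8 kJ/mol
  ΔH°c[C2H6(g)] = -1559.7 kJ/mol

Using ΔH = Σ nΔHc°(reactants) − Σ nΔHc°(products):
= [2·(-4162.9)] − [2·(-1410.9) + 6·(-393.5) + 7·(-285.8) + 1·(-1559.7)]
= 417.3 kJ/mol

ΔHrxn = 417.3 kJ/mol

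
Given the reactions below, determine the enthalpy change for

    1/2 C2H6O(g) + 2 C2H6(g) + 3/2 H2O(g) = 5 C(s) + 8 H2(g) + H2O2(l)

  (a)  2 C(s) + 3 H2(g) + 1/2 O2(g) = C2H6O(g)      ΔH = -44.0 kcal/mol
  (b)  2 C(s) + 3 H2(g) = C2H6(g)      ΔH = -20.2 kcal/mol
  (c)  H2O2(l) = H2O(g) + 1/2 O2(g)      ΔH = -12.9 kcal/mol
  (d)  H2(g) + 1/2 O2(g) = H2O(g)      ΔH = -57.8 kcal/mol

ΔH = 104.2 kcal/mol

(a) reversed and × 1/2 (reverse to put C2H6O(g) on the reactant side; ×1/2 to match 1/2 C2H6O(g) in the target): (-1/2)·(-44.0) = +22.0 kcal/mol
(b) reversed and × 2 (reverse to put C2H6(g) on the reactant side; ×2 to match 2 C2H6(g) in the target): (-2)·(-20.2) = +40.4 kcal/mol
(c) reversed (reverse to put H2O2(l) on the product side): +12.9 kcal/mol
(d) reversed and × 1/2: (-1/2)·(-57.8) = +28.9 kcal/mol
Summing the manipulated equations, ΔH = (-1/2)·(-44.0) + (-2)·(-20.2) + (-1)·(-12.9) + (-1/2)·(-57.8) = 104.2 kcal/mol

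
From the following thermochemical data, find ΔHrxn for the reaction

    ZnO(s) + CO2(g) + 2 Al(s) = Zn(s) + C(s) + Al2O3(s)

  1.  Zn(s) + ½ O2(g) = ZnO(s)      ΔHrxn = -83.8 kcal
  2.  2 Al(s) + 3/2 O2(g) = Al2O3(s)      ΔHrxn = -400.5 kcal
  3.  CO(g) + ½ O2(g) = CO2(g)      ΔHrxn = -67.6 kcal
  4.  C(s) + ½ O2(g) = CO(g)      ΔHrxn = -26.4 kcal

ΔHrxn = -222.7 kcal

eq. 1 reversed (ZnO(s) must end up as a reactant): +83.8 kcal
eq. 2 as written (Al2O3(s) already on the product side): -400.5 kcal
eq. 3 reversed (CO2(g) must end up as a reactant): +67.6 kcal
eq. 4 reversed (C(s) must end up as a product): +26.4 kcal
Combining the equations, ΔHrxn = (-1)·(-83.8) + (1)·(-400.5) + (-1)·(-67.6) + (-1)·(-26.4) = -222.7 kcal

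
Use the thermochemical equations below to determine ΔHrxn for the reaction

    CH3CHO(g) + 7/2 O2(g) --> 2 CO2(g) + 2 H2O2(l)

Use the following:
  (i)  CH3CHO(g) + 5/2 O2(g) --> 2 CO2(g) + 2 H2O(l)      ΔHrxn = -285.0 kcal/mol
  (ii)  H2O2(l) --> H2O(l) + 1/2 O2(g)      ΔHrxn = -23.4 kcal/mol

(i) as written (CH3CHO(g) already on the reactant side): -285.0 kcal/mol
(ii) reversed and × 2 (reverse to put H2O2(l) on the product side; ×2 to match 2 H2O2(l) in the target): (-2)·(-23.4) = +46.8 kcal/mol
Summing the manipulated equations, ΔHrxn = (-285.0) + (+46.8) = -238.2 kcal/mol

ΔHrxn = -238.2 kcal/mol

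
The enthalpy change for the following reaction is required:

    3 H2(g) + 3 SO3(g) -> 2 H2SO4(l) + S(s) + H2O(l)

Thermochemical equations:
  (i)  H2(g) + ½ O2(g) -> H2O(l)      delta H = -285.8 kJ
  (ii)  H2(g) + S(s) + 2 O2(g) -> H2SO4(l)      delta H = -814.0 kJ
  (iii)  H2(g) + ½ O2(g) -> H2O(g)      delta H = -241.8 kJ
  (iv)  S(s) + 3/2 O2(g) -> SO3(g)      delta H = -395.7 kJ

delta H = -726.7 kJ

(i) as written: -285.8 kJ
(ii) × 2: (2)·(-814.0) = -1628.0 kJ
(iii): not needed.
(iv) reversed and × 3: (-3)·(-395.7) = +1187.1 kJ
delta H = (-285.8) + (-1628.0) + (+1187.1) = -726.7 kJ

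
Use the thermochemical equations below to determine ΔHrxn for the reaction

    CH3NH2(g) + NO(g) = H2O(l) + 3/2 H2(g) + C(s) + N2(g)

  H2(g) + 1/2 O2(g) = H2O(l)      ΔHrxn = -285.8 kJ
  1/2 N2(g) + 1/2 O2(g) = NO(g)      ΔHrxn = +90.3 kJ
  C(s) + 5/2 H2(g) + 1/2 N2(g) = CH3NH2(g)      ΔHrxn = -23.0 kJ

ΔHrxn = -353.1 kJ

equation 1 as written: -285.8 kJ
equation 2 reversed: -90.3 kJ
equation 3 reversed: +23.0 kJ
By Hess's law, ΔHrxn = (1)·(-285.8) + (-1)·(+90.3) + (-1)·(-23.0) = -353.1 kJ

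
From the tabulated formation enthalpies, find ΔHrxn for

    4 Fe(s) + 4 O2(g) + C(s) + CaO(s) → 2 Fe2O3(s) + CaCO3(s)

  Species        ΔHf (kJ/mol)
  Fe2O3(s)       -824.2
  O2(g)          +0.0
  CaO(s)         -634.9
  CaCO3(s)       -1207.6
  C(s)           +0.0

Products: 2·(-824.2) + 1·(-1207.6) = -2856.0
Reactants: 4·(+0.0) + 4·(+0.0) + 1·(+0.0) + 1·(-634.9) = -634.9
ΔHrxn = (-2856.0) − (-634.9) = -2221.1 kJ/mol

ΔHrxn = -2221.1 kJ/mol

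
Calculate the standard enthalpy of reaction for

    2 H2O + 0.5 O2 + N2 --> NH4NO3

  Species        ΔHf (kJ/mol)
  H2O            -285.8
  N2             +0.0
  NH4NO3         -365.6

Products: 1·(-365.6) = -365.6
Reactants: 2·(-285.8) + 1/2·(+0.0) + 1·(+0.0) = -571.6
ΔHrxn = (-365.6) − (-571.6) = 206.0 kJ/mol

ΔHrxn = 206.0 kJ/mol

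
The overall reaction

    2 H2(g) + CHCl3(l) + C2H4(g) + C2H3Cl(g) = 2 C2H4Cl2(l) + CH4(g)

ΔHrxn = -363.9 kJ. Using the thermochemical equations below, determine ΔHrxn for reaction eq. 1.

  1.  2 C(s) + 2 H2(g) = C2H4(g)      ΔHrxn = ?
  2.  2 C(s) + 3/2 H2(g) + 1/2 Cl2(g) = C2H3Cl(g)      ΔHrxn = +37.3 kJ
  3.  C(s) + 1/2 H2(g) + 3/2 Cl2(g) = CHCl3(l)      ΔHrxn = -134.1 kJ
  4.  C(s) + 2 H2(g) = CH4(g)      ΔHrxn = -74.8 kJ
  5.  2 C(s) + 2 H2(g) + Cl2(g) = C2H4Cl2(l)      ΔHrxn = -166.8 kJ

eq. 1 reversed (reverse to put C2H4(g) on the reactant side): contributes −x
eq. 2 reversed (C2H3Cl(g) must end up as a reactant): -37.3 kJ
eq. 3 reversed (reverse to put CHCl3(l) on the reactant side): +134.1 kJ
eq. 4 as written (CH4(g) already on the product side): -74.8 kJ
eq. 5 × 2 (×2 to match 2 C2H4Cl2(l) in the target): (2)·(-166.8) = -333.6 kJ
-363.9 = (-37.3) + (+134.1) + (-74.8) + (-333.6) − x
x = (-363.9 − (-311.6)) / (-1) = 52.3 kJ

ΔHrxn = 52.3 kJ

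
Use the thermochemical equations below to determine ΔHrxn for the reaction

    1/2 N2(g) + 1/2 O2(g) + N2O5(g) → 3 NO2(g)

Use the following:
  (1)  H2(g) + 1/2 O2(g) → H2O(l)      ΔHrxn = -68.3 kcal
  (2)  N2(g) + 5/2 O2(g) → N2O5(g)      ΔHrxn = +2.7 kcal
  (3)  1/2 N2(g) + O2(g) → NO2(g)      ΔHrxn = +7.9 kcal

(1): not needed (H2O(l) appears nowhere else).
(2) reversed (N2O5(g) must end up as a reactant): -2.7 kcal
(3) × 3 (scale by 3 for the 3 NO2(g)): (3)·(+7.9) = +23.7 kcal
Summing the manipulated equations, ΔHrxn = (-1)·(+2.7) + (3)·(+7.9) = 21.0 kcal

ΔHrxn = 21.0 kcal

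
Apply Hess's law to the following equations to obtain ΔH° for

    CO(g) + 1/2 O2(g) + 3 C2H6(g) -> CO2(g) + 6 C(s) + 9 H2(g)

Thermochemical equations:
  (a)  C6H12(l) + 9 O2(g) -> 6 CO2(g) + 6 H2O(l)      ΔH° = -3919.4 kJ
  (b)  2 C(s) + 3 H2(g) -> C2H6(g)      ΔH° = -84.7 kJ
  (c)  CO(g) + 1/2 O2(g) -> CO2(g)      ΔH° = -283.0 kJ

(a): not needed (C6H12(l) appears nowhere else).
(b) reversed and × 3 (reverse to put C2H6(g) on the reactant side; scale by 3 for the 3 C2H6(g)): (-3)·(-84.7) = +254.1 kJ
(c) as written (CO(g) already on the reactant side): -283.0 kJ
ΔH° = (-3)·(-84.7) + (1)·(-283.0) = -28.9 kJ

ΔH° = -28.9 kJ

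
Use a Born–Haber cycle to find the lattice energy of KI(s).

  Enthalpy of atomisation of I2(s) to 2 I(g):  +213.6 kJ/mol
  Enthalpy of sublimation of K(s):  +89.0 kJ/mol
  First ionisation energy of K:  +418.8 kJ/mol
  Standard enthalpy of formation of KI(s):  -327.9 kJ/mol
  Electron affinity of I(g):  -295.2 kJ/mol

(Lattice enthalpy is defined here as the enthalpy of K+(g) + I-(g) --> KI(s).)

U = -647.3 kJ/mol

ΔHf° = 1·ΔHsub + 1·(ΣIE) + 1/2·D(I2) + 1·EA + U
-327.9 = 1·(+89.0) + 1·(+418.8) + 1/2·(+213.6) + 1·(-295.2) + U
U = -327.9 − (+319.4) = -647.3 kJ/mol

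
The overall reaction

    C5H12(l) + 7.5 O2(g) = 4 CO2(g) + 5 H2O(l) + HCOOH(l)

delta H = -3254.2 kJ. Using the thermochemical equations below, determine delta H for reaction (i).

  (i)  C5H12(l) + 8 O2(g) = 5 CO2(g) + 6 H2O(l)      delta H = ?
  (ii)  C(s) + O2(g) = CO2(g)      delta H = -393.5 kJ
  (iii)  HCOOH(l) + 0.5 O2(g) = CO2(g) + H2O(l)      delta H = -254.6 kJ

delta H = -3508.8 kJ

(i) as written: contributes x
(ii): not needed.
(iii) reversed: +254.6 kJ
-3254.2 = (+254.6) + x
x = (-3254.2 − (+254.6)) / (1) = -3508.8 kJ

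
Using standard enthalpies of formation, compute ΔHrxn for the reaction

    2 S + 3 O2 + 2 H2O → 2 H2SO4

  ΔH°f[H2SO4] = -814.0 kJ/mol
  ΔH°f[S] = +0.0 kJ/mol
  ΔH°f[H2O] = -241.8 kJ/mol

ΔH°rxn = Σ nΔHf°(products) − Σ nΔHf°(reactants).
Products: 2·(-814.0) = -1628.0
Reactants: 2·(+0.0) + 3·(+0.0) + 2·(-241.8) = -483.6
ΔHrxn = (-1628.0) − (-483.6) = -1144.4 kJ/mol

ΔHrxn = -1144.4 kJ/mol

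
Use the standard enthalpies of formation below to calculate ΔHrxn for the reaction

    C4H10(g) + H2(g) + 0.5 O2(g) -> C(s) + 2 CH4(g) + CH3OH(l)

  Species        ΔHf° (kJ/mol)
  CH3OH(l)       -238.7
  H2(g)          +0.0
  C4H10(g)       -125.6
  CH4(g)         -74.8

ΔH°rxn = Σ nΔHf°(products) − Σ nΔHf°(reactants).
Products: 1·(+0.0) + 2·(-74.8) + 1·(-238.7) = -388.3
Reactants: 1·(-125.6) + 1·(+0.0) + 1/2·(+0.0) = -125.6
ΔHrxn = (-388.3) − (-125.6) = -262.7 kJ/mol

ΔHrxn = -262.7 kJ/mol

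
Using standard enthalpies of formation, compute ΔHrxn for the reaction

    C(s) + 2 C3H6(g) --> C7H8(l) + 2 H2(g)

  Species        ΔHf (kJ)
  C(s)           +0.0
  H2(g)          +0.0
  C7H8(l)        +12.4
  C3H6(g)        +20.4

Products: 1·(+12.4) + 2·(+0.0) = +12.4
Reactants: 1·(+0.0) + 2·(+20.4) = +40.8
ΔHrxn = (+12.4) − (+40.8) = -28.4 kJ

ΔHrxn = -28.4 kJ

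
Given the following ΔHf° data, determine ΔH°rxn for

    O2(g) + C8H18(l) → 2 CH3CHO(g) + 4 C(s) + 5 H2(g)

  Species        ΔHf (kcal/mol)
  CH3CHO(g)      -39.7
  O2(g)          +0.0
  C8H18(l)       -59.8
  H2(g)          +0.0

Products: 2·(-39.7) + 4·(+0.0) + 5·(+0.0) = -79.4
Reactants: 1·(+0.0) + 1·(-59.8) = -59.8
ΔH°rxn = (-79.4) − (-59.8) = -19.6 kcal/mol

ΔH°rxn = -19.6 kcal/mol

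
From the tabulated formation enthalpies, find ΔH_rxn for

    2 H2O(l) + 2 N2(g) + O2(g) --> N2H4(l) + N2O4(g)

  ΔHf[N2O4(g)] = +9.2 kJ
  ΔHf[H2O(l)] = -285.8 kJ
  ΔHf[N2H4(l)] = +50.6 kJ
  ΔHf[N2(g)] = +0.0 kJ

ΔH_rxn = 631.4 kJ

Products: 1·(+50.6) + 1·(+9.2) = +59.8
Reactants: 2·(-285.8) + 2·(+0.0) + 1·(+0.0) = -571.6
ΔH_rxn = (+59.8) − (-571.6) = 631.4 kJ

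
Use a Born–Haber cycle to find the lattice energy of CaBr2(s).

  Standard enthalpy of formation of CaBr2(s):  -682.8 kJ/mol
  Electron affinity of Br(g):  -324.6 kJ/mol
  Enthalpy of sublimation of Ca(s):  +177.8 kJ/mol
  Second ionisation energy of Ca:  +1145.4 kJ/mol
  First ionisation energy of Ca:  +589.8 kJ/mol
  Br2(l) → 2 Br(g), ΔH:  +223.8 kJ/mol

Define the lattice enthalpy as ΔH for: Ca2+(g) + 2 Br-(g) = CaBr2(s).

U = -2170.4 kJ/mol

ΔHf° = 1·ΔHsub + 1·(ΣIE) + 1·D(Br2) + 2·EA + U
-682.8 = 1·(+177.8) + 1·(+1735.2) + 1·(+223.8) + 2·(-324.6) + U
U = -682.8 − (+1487.6) = -2170.4 kJ/mol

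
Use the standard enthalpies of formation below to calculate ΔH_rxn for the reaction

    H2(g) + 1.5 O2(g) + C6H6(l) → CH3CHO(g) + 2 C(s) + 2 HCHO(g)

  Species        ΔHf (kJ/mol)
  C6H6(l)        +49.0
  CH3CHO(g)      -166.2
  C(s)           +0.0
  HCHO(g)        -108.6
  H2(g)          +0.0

Products: 1·(-166.2) + 2·(+0.0) + 2·(-108.6) = -383.4
Reactants: 1·(+0.0) + 3/2·(+0.0) + 1·(+49.0) = +49.0
ΔH_rxn = (-383.4) − (+49.0) = -432.4 kJ/mol

ΔH_rxn = -432.4 kJ/mol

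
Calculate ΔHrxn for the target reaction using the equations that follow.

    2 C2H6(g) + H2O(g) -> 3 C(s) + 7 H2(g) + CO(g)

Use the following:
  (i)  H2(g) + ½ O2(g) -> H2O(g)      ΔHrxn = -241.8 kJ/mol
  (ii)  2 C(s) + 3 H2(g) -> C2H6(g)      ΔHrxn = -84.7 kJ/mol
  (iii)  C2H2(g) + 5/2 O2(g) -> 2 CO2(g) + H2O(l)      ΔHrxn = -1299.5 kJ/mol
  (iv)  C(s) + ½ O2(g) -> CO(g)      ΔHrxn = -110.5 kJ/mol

ΔHrxn = 300.7 kJ/mol

(i) reversed: +241.8 kJ/mol
(ii) reversed and × 2: (-2)·(-84.7) = +169.4 kJ/mol
(iii): not needed.
(iv) as written: -110.5 kJ/mol
Since enthalpy is a state function, ΔHrxn = (+241.8) + (+169.4) + (-110.5) = 300.7 kJ/mol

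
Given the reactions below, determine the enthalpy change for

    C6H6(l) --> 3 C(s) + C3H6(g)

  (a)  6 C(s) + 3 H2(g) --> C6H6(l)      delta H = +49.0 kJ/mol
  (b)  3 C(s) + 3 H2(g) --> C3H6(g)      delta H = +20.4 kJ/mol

(a) reversed: -49.0 kJ/mol
(b) as written: +20.4 kJ/mol
Summing the manipulated equations, delta H = (-49.0) + (+20.4) = -28.6 kJ/mol

delta H = -28.6 kJ/mol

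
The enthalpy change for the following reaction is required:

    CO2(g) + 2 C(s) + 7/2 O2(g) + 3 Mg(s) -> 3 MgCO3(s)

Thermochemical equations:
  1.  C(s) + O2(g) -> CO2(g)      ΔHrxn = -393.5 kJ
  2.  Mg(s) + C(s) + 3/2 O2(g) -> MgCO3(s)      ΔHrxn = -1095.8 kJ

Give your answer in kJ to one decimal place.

eq. 1 reversed: +393.5 kJ
eq. 2 × 3: (3)·(-1095.8) = -3287.4 kJ
Combining the equations, ΔHrxn = (-1)·(-393.5) + (3)·(-1095.8) = -2893.9 kJ

ΔHrxn = -2893.9 kJ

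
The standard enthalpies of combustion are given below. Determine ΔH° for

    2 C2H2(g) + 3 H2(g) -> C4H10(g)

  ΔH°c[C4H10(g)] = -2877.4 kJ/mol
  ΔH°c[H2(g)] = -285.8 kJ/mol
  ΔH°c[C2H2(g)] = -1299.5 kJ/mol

ΔH° = -579.0 kJ/mol

Using ΔH = Σ nΔHc°(reactants) − Σ nΔHc°(products):
= [2·(-1299.5) + 3·(-285.8)] − [1·(-2877.4)]
= -579.0 kJ/mol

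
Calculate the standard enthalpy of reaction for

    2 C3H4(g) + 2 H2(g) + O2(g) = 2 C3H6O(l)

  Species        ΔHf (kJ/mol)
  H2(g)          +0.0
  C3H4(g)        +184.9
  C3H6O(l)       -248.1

ΔH°rxn = Σ nΔHf°(products) − Σ nΔHf°(reactants).
Products: 2·(-248.1) = -496.2
Reactants: 2·(+184.9) + 2·(+0.0) + 1·(+0.0) = +369.8
ΔH_rxn = (-496.2) − (+369.8) = -866.0 kJ/mol

ΔH_rxn = -866.0 kJ/mol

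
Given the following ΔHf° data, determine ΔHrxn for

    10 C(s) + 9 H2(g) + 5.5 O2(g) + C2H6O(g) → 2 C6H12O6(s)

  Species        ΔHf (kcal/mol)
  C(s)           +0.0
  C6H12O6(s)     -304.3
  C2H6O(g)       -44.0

ΔHrxn = -564.6 kcal/mol

Products: 2·(-304.3) = -608.6
Reactants: 10·(+0.0) + 9·(+0.0) + 11/2·(+0.0) + 1·(-44.0) = -44.0
ΔHrxn = (-608.6) − (-44.0) = -564.6 kcal/mol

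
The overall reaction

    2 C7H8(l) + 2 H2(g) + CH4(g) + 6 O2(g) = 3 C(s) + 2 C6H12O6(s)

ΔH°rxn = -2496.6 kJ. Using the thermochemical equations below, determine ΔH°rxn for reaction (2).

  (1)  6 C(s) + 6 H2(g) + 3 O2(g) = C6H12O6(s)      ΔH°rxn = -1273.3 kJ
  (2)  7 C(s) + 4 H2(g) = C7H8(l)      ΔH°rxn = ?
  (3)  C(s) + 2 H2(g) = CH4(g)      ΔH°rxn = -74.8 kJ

(1) × 2: (2)·(-1273.3) = -2546.6 kJ
(2) reversed and × 2: contributes −2·x
(3) reversed: +74.8 kJ
-2496.6 = (-2546.6) + (+74.8) − 2·x
x = (-2496.6 − (-2471.8)) / (-2) = 12.4 kJ

ΔH°rxn = 12.4 kJ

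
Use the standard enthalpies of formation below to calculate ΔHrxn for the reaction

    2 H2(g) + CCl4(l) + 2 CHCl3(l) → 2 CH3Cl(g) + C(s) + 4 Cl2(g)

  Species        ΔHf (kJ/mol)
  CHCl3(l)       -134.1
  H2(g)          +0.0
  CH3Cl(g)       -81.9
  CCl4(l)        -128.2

ΔHrxn = 232.6 kJ/mol

Products: 2·(-81.9) + 1·(+0.0) + 4·(+0.0) = -163.8
Reactants: 2·(+0.0) + 1·(-128.2) + 2·(-134.1) = -396.4
ΔHrxn = (-163.8) − (-396.4) = 232.6 kJ/mol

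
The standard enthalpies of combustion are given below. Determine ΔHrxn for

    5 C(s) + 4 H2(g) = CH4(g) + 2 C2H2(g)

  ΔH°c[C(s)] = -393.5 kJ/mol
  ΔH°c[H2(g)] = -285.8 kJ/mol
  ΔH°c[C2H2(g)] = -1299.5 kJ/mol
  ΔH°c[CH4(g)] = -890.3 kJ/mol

ΔHrxn = 378.6 kJ/mol

Using ΔH = Σ nΔHc°(reactants) − Σ nΔHc°(products):
= [5·(-393.5) + 4·(-285.8)] − [1·(-890.3) + 2·(-1299.5)]
= 378.6 kJ/mol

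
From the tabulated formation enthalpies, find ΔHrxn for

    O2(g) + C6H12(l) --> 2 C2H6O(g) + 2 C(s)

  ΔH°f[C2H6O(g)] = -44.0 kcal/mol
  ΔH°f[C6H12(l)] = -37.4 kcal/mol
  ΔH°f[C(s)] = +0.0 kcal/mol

ΔHrxn = -50.6 kcal/mol

Products: 2·(-44.0) + 2·(+0.0) = -88.0
Reactants: 1·(+0.0) + 1·(-37.4) = -37.4
ΔHrxn = (-88.0) − (-37.4) = -50.6 kcal/mol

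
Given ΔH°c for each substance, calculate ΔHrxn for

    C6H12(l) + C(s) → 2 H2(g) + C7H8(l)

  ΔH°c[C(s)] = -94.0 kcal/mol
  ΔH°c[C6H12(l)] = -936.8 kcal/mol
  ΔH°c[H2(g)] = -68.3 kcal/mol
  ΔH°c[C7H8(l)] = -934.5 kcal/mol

Using ΔH = Σ nΔHc°(reactants) − Σ nΔHc°(products):
= [1·(-936.8) + 1·(-94.0)] − [2·(-68.3) + 1·(-934.5)]
= 40.3 kcal/mol

ΔHrxn = 40.3 kcal/mol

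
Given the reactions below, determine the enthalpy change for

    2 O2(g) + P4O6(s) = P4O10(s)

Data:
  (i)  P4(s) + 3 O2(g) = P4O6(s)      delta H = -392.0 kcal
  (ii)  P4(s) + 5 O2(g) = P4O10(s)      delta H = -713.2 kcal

(i) reversed (reverse to put P4O6(s) on the reactant side): +392.0 kcal
(ii) as written (P4O10(s) already on the product side): -713.2 kcal
Combining the equations, delta H = (+392.0) + (-713.2) = -321.2 kcal

delta H = -321.2 kcal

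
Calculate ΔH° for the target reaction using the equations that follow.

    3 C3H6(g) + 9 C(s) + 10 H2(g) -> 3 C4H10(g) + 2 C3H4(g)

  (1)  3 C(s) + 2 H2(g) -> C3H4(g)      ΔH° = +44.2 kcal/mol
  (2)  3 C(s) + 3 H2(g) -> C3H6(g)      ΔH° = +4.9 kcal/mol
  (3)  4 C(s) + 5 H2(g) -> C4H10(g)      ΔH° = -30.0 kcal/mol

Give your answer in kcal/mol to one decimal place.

(1) × 2 (×2 to match 2 C3H4(g) in the target): (2)·(+44.2) = +88.4 kcal/mol
(2) reversed and × 3 (C3H6(g) must end up as a reactant; scale by 3 for the 3 C3H6(g)): (-3)·(+4.9) = -14.7 kcal/mol
(3) × 3 (×3 to match 3 C4H10(g) in the target): (3)·(-30.0) = -90.0 kcal/mol
Since enthalpy is a state function, ΔH° = (2)·(+44.2) + (-3)·(+4.9) + (3)·(-30.0) = -16.3 kcal/mol

ΔH° = -16.3 kcal/mol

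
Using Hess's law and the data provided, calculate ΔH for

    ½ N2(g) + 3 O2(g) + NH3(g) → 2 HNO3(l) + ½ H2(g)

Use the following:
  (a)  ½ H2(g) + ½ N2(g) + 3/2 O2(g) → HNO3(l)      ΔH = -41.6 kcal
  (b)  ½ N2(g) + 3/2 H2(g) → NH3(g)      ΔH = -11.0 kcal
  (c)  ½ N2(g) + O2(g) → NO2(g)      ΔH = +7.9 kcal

(a) × 2 (scale by 2 for the 2 HNO3(l)): (2)·(-41.6) = -83.2 kcal
(b) reversed (reverse to put NH3(g) on the reactant side): +11.0 kcal
(c): not needed (NO2(g) appears nowhere else).
Combining the equations, ΔH = (-83.2) + (+11.0) = -72.2 kcal

ΔH = -72.2 kcal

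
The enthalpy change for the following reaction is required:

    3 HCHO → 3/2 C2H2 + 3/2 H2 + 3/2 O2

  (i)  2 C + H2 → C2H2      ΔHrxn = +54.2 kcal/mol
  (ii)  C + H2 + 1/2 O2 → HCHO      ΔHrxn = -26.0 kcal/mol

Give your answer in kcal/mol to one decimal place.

(i) × 3/2: (3/2)·(+54.2) = +81.3 kcal/mol
(ii) reversed and × 3: (-3)·(-26.0) = +78.0 kcal/mol
ΔHrxn = (+81.3) + (+78.0) = 159.3 kcal/mol

ΔHrxn = 159.3 kcal/mol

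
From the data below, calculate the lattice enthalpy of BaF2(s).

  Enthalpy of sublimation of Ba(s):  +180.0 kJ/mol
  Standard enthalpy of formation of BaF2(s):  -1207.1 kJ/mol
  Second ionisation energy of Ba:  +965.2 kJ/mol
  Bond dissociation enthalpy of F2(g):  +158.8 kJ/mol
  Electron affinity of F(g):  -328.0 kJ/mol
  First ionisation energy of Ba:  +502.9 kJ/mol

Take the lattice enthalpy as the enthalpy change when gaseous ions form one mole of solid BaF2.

U = -2358.0 kJ/mol

ΔHf° = 1·ΔHsub + 1·(ΣIE) + 1·D(F2) + 2·EA + U
-1207.1 = 1·(+180.0) + 1·(+1468.1) + 1·(+158.8) + 2·(-328.0) + U
U = -1207.1 − (+1150.9) = -2358.0 kJ/mol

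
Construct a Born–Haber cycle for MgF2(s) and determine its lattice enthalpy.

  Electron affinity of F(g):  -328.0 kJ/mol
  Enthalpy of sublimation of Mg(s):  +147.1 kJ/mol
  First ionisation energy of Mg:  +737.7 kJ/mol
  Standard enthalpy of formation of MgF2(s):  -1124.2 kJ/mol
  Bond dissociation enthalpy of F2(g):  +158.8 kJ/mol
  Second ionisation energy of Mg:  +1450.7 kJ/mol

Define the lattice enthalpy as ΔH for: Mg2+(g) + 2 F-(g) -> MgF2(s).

U = -2962.5 kJ/mol

ΔHf° = 1·ΔHsub + 1·(ΣIE) + 1·D(F2) + 2·EA + U
-1124.2 = 1·(+147.1) + 1·(+2188.4) + 1·(+158.8) + 2·(-328.0) + U
U = -1124.2 − (+1838.3) = -2962.5 kJ/mol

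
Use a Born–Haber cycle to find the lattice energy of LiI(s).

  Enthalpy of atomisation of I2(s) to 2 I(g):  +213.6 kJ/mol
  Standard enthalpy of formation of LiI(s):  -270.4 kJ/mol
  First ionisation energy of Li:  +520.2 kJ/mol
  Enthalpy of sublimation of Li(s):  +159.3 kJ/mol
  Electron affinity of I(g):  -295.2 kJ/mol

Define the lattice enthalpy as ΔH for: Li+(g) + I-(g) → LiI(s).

U = -761.5 kJ/mol

ΔHf° = 1·ΔHsub + 1·(ΣIE) + 1/2·D(I2) + 1·EA + U
-270.4 = 1·(+159.3) + 1·(+520.2) + 1/2·(+213.6) + 1·(-295.2) + U
U = -270.4 − (+491.1) = -761.5 kJ/mol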